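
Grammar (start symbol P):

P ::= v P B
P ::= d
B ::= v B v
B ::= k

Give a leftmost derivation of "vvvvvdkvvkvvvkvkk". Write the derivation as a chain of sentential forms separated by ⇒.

P⇒vPB⇒vvPBB⇒vvvPBBB⇒vvvvPBBBB⇒vvvvvPBBBBB⇒vvvvvdBBBBB⇒vvvvvdkBBBB⇒vvvvvdkvBvBBB⇒vvvvvdkvvBvvBBB⇒vvvvvdkvvkvvBBB⇒vvvvvdkvvkvvvBvBB⇒vvvvvdkvvkvvvkvBB⇒vvvvvdkvvkvvvkvkB⇒vvvvvdkvvkvvvkvkk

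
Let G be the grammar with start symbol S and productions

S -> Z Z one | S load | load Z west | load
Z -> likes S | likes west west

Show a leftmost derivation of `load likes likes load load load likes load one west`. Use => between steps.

S => load Z west => load likes S west => load likes Z Z one west => load likes likes S Z one west => load likes likes S load Z one west => load likes likes S load load Z one west => load likes likes load load load Z one west => load likes likes load load load likes S one west => load likes likes load load load likes load one west

S => load Z west   [S -> load Z west]
load Z west => load likes S west   [Z -> likes S]
load likes S west => load likes Z Z one west   [S -> Z Z one]
load likes Z Z one west => load likes likes S Z one west   [Z -> likes S]
load likes likes S Z one west => load likes likes S load Z one west   [S -> S load]
load likes likes S load Z one west => load likes likes S load load Z one west   [S -> S load]
load likes likes S load load Z one west => load likes likes load load load Z one west   [S -> load]
load likes likes load load load Z one west => load likes likes load load load likes S one west   [Z -> likes S]
load likes likes load load load likes S one west => load likes likes load load load likes load one west   [S -> load]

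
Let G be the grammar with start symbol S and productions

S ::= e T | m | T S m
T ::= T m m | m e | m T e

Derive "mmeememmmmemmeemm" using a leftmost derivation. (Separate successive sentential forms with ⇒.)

S ⇒ TSm ⇒ mTeSm ⇒ mmeeSm ⇒ mmeeTSmm ⇒ mmeeTmmSmm ⇒ mmeeTmmmmSmm ⇒ mmeememmmmSmm ⇒ mmeememmmmeTmm ⇒ mmeememmmmemTemm ⇒ mmeememmmmemmeemm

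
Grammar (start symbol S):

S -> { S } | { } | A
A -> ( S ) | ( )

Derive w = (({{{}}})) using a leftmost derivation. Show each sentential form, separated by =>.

S => A => (S) => (A) => ((S)) => (({S})) => (({{S}})) => (({{{}}}))

S => A   [S -> A]
A => (S)   [A -> ( S )]
(S) => (A)   [S -> A]
(A) => ((S))   [A -> ( S )]
((S)) => (({S}))   [S -> { S }]
(({S})) => (({{S}}))   [S -> { S }]
(({{S}})) => (({{{}}}))   [S -> { }]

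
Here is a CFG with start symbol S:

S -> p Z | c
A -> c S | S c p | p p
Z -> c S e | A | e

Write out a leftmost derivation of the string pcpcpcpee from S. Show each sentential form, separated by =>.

S => pZ   [S -> p Z]
pZ => pcSe   [Z -> c S e]
pcSe => pcpZe   [S -> p Z]
pcpZe => pcpAe   [Z -> A]
pcpAe => pcpcSe   [A -> c S]
pcpcSe => pcpcpZe   [S -> p Z]
pcpcpZe => pcpcpAe   [Z -> A]
pcpcpAe => pcpcpcSe   [A -> c S]
pcpcpcSe => pcpcpcpZe   [S -> p Z]
pcpcpcpZe => pcpcpcpee   [Z -> e]

S => pZ => pcSe => pcpZe => pcpAe => pcpcSe => pcpcpZe => pcpcpAe => pcpcpcSe => pcpcpcpZe => pcpcpcpee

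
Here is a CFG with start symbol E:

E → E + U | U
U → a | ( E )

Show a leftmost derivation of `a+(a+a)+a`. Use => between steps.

E => E+U => E+U+U => U+U+U => a+U+U => a+(E)+U => a+(E+U)+U => a+(U+U)+U => a+(a+U)+U => a+(a+a)+U => a+(a+a)+a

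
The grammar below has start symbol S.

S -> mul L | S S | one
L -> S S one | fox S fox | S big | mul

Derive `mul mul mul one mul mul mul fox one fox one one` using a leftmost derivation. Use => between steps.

S => S S => mul L S => mul S S one S => mul mul L S one S => mul mul mul S one S => mul mul mul S S one S => mul mul mul one S one S => mul mul mul one S S one S => mul mul mul one mul L S one S => mul mul mul one mul mul S one S => mul mul mul one mul mul mul L one S => mul mul mul one mul mul mul fox S fox one S => mul mul mul one mul mul mul fox one fox one S => mul mul mul one mul mul mul fox one fox one one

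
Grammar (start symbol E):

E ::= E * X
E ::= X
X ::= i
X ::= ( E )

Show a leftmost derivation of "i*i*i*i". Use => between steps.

E => E*X => E*X*X => E*X*X*X => X*X*X*X => i*X*X*X => i*i*X*X => i*i*i*X => i*i*i*i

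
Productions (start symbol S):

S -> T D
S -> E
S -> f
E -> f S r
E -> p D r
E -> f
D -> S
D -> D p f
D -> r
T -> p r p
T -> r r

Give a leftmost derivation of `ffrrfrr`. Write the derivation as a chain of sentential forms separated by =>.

S=>E=>fSr=>fEr=>ffSrr=>ffTDrr=>ffrrDrr=>ffrrSrr=>ffrrfrr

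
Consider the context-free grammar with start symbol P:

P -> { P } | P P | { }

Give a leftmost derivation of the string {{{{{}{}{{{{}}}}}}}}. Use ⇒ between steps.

P ⇒ {P} ⇒ {{P}} ⇒ {{{P}}} ⇒ {{{{P}}}} ⇒ {{{{PP}}}} ⇒ {{{{{}P}}}} ⇒ {{{{{}PP}}}} ⇒ {{{{{}{}P}}}} ⇒ {{{{{}{}{P}}}}} ⇒ {{{{{}{}{{P}}}}}} ⇒ {{{{{}{}{{{P}}}}}}} ⇒ {{{{{}{}{{{{}}}}}}}}

P ⇒ {P}   [P -> { P }]
{P} ⇒ {{P}}   [P -> { P }]
{{P}} ⇒ {{{P}}}   [P -> { P }]
{{{P}}} ⇒ {{{{P}}}}   [P -> { P }]
{{{{P}}}} ⇒ {{{{PP}}}}   [P -> P P]
{{{{PP}}}} ⇒ {{{{{}P}}}}   [P -> { }]
{{{{{}P}}}} ⇒ {{{{{}PP}}}}   [P -> P P]
{{{{{}PP}}}} ⇒ {{{{{}{}P}}}}   [P -> { }]
{{{{{}{}P}}}} ⇒ {{{{{}{}{P}}}}}   [P -> { P }]
{{{{{}{}{P}}}}} ⇒ {{{{{}{}{{P}}}}}}   [P -> { P }]
{{{{{}{}{{P}}}}}} ⇒ {{{{{}{}{{{P}}}}}}}   [P -> { P }]
{{{{{}{}{{{P}}}}}}} ⇒ {{{{{}{}{{{{}}}}}}}}   [P -> { }]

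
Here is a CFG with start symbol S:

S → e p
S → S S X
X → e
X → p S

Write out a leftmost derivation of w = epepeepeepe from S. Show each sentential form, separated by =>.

S => SSX => SSXSX => SSXSXSX => epSXSXSX => epepXSXSX => epepeSXSX => epepeepXSX => epepeepeSX => epepeepeepX => epepeepeepe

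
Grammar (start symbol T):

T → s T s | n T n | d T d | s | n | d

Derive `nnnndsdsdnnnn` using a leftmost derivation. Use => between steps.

T => nTn => nnTnn => nnnTnnn => nnnnTnnnn => nnnndTdnnnn => nnnndsTsdnnnn => nnnndsdsdnnnn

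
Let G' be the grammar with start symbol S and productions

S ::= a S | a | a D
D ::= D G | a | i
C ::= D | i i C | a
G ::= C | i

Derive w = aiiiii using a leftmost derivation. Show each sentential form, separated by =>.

S => aD => aDG => aDGG => aDGGG => aDGGGG => aiGGGG => aiiGGG => aiiiGG => aiiiiG => aiiiii

S => aD   [S ::= a D]
aD => aDG   [D ::= D G]
aDG => aDGG   [D ::= D G]
aDGG => aDGGG   [D ::= D G]
aDGGG => aDGGGG   [D ::= D G]
aDGGGG => aiGGGG   [D ::= i]
aiGGGG => aiiGGG   [G ::= i]
aiiGGG => aiiiGG   [G ::= i]
aiiiGG => aiiiiG   [G ::= i]
aiiiiG => aiiiii   [G ::= i]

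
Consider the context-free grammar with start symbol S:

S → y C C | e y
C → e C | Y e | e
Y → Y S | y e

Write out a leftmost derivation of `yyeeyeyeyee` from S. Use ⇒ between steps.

S ⇒ yCC   [S → y C C]
yCC ⇒ yYeC   [C → Y e]
yYeC ⇒ yYSeC   [Y → Y S]
yYSeC ⇒ yYSSeC   [Y → Y S]
yYSSeC ⇒ yYSSSeC   [Y → Y S]
yYSSSeC ⇒ yyeSSSeC   [Y → y e]
yyeSSSeC ⇒ yyeeySSeC   [S → e y]
yyeeySSeC ⇒ yyeeyeySeC   [S → e y]
yyeeyeySeC ⇒ yyeeyeyeyeC   [S → e y]
yyeeyeyeyeC ⇒ yyeeyeyeyee   [C → e]

S⇒yCC⇒yYeC⇒yYSeC⇒yYSSeC⇒yYSSSeC⇒yyeSSSeC⇒yyeeySSeC⇒yyeeyeySeC⇒yyeeyeyeyeC⇒yyeeyeyeyee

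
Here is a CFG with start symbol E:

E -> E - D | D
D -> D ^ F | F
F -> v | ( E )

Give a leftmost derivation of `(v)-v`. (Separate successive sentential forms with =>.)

E => E-D   [E -> E - D]
E-D => D-D   [E -> D]
D-D => F-D   [D -> F]
F-D => (E)-D   [F -> ( E )]
(E)-D => (D)-D   [E -> D]
(D)-D => (F)-D   [D -> F]
(F)-D => (v)-D   [F -> v]
(v)-D => (v)-F   [D -> F]
(v)-F => (v)-v   [F -> v]

E => E-D => D-D => F-D => (E)-D => (D)-D => (F)-D => (v)-D => (v)-F => (v)-v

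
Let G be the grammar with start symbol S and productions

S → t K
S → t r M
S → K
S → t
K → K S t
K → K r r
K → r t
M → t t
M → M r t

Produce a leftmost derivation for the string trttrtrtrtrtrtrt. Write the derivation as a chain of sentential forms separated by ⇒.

S ⇒ trM ⇒ trMrt ⇒ trMrtrt ⇒ trMrtrtrt ⇒ trMrtrtrtrt ⇒ trMrtrtrtrtrt ⇒ trMrtrtrtrtrtrt ⇒ trttrtrtrtrtrtrt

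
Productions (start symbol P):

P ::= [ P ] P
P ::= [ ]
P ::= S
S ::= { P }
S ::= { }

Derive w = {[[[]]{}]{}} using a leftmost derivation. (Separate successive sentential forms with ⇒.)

P ⇒ S ⇒ {P} ⇒ {[P]P} ⇒ {[[P]P]P} ⇒ {[[[]]P]P} ⇒ {[[[]]S]P} ⇒ {[[[]]{}]P} ⇒ {[[[]]{}]S} ⇒ {[[[]]{}]{}}

P ⇒ S   [P ::= S]
S ⇒ {P}   [S ::= { P }]
{P} ⇒ {[P]P}   [P ::= [ P ] P]
{[P]P} ⇒ {[[P]P]P}   [P ::= [ P ] P]
{[[P]P]P} ⇒ {[[[]]P]P}   [P ::= [ ]]
{[[[]]P]P} ⇒ {[[[]]S]P}   [P ::= S]
{[[[]]S]P} ⇒ {[[[]]{}]P}   [S ::= { }]
{[[[]]{}]P} ⇒ {[[[]]{}]S}   [P ::= S]
{[[[]]{}]S} ⇒ {[[[]]{}]{}}   [S ::= { }]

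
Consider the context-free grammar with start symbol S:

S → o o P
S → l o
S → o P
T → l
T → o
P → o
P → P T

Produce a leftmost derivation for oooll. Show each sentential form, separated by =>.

S => ooP => ooPT => ooPTT => oooTT => ooolT => oooll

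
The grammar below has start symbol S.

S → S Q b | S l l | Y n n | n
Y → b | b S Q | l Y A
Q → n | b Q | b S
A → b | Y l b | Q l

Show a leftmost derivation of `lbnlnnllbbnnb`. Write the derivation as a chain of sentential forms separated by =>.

S => SQb => SllQb => YnnllQb => lYAnnllQb => lbAnnllQb => lbQlnnllQb => lbnlnnllQb => lbnlnnllbSb => lbnlnnllbYnnb => lbnlnnllbbnnb

S => SQb   [S → S Q b]
SQb => SllQb   [S → S l l]
SllQb => YnnllQb   [S → Y n n]
YnnllQb => lYAnnllQb   [Y → l Y A]
lYAnnllQb => lbAnnllQb   [Y → b]
lbAnnllQb => lbQlnnllQb   [A → Q l]
lbQlnnllQb => lbnlnnllQb   [Q → n]
lbnlnnllQb => lbnlnnllbSb   [Q → b S]
lbnlnnllbSb => lbnlnnllbYnnb   [S → Y n n]
lbnlnnllbYnnb => lbnlnnllbbnnb   [Y → b]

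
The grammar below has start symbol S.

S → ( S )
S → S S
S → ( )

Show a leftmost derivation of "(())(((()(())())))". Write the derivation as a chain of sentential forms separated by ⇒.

S ⇒ SS ⇒ (S)S ⇒ (())S ⇒ (())(S) ⇒ (())((S)) ⇒ (())(((S))) ⇒ (())(((SS))) ⇒ (())(((()S))) ⇒ (())(((()SS))) ⇒ (())(((()(S)S))) ⇒ (())(((()(())S))) ⇒ (())(((()(())())))

S ⇒ SS   [S → S S]
SS ⇒ (S)S   [S → ( S )]
(S)S ⇒ (())S   [S → ( )]
(())S ⇒ (())(S)   [S → ( S )]
(())(S) ⇒ (())((S))   [S → ( S )]
(())((S)) ⇒ (())(((S)))   [S → ( S )]
(())(((S))) ⇒ (())(((SS)))   [S → S S]
(())(((SS))) ⇒ (())(((()S)))   [S → ( )]
(())(((()S))) ⇒ (())(((()SS)))   [S → S S]
(())(((()SS))) ⇒ (())(((()(S)S)))   [S → ( S )]
(())(((()(S)S))) ⇒ (())(((()(())S)))   [S → ( )]
(())(((()(())S))) ⇒ (())(((()(())())))   [S → ( )]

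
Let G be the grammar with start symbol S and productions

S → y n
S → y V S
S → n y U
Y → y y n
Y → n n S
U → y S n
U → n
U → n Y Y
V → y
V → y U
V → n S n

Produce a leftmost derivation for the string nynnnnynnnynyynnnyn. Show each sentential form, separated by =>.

S => nyU => nynYY => nynnnSY => nynnnnyUY => nynnnnynYYY => nynnnnynnnSYY => nynnnnynnnynYY => nynnnnynnnynyynY => nynnnnynnnynyynnnS => nynnnnynnnynyynnnyn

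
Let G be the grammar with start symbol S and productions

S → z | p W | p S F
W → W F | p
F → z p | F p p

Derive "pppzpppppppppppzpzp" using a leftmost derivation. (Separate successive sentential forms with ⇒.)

S ⇒ pSF ⇒ ppWF ⇒ ppWFF ⇒ ppWFFF ⇒ pppFFF ⇒ pppFppFF ⇒ pppFppppFF ⇒ pppFppppppFF ⇒ pppFppppppppFF ⇒ pppFppppppppppFF ⇒ pppzpppppppppppFF ⇒ pppzpppppppppppzpF ⇒ pppzpppppppppppzpzp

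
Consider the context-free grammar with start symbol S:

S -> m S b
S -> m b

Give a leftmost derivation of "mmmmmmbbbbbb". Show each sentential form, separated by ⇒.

S ⇒ mSb   [S -> m S b]
mSb ⇒ mmSbb   [S -> m S b]
mmSbb ⇒ mmmSbbb   [S -> m S b]
mmmSbbb ⇒ mmmmSbbbb   [S -> m S b]
mmmmSbbbb ⇒ mmmmmSbbbbb   [S -> m S b]
mmmmmSbbbbb ⇒ mmmmmmbbbbbb   [S -> m b]

S⇒mSb⇒mmSbb⇒mmmSbbb⇒mmmmSbbbb⇒mmmmmSbbbbb⇒mmmmmmbbbbbb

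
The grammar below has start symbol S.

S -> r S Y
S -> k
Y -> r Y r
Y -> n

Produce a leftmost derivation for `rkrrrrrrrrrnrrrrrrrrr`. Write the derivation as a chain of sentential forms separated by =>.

S => rSY => rkY => rkrYr => rkrrYrr => rkrrrYrrr => rkrrrrYrrrr => rkrrrrrYrrrrr => rkrrrrrrYrrrrrr => rkrrrrrrrYrrrrrrr => rkrrrrrrrrYrrrrrrrr => rkrrrrrrrrrYrrrrrrrrr => rkrrrrrrrrrnrrrrrrrrr

S => rSY   [S -> r S Y]
rSY => rkY   [S -> k]
rkY => rkrYr   [Y -> r Y r]
rkrYr => rkrrYrr   [Y -> r Y r]
rkrrYrr => rkrrrYrrr   [Y -> r Y r]
rkrrrYrrr => rkrrrrYrrrr   [Y -> r Y r]
rkrrrrYrrrr => rkrrrrrYrrrrr   [Y -> r Y r]
rkrrrrrYrrrrr => rkrrrrrrYrrrrrr   [Y -> r Y r]
rkrrrrrrYrrrrrr => rkrrrrrrrYrrrrrrr   [Y -> r Y r]
rkrrrrrrrYrrrrrrr => rkrrrrrrrrYrrrrrrrr   [Y -> r Y r]
rkrrrrrrrrYrrrrrrrr => rkrrrrrrrrrYrrrrrrrrr   [Y -> r Y r]
rkrrrrrrrrrYrrrrrrrrr => rkrrrrrrrrrnrrrrrrrrr   [Y -> n]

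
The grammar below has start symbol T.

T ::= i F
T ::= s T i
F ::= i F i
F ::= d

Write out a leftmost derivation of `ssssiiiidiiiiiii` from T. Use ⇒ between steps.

T ⇒ sTi ⇒ ssTii ⇒ sssTiii ⇒ ssssTiiii ⇒ ssssiFiiii ⇒ ssssiiFiiiii ⇒ ssssiiiFiiiiii ⇒ ssssiiiiFiiiiiii ⇒ ssssiiiidiiiiiii

T ⇒ sTi   [T ::= s T i]
sTi ⇒ ssTii   [T ::= s T i]
ssTii ⇒ sssTiii   [T ::= s T i]
sssTiii ⇒ ssssTiiii   [T ::= s T i]
ssssTiiii ⇒ ssssiFiiii   [T ::= i F]
ssssiFiiii ⇒ ssssiiFiiiii   [F ::= i F i]
ssssiiFiiiii ⇒ ssssiiiFiiiiii   [F ::= i F i]
ssssiiiFiiiiii ⇒ ssssiiiiFiiiiiii   [F ::= i F i]
ssssiiiiFiiiiiii ⇒ ssssiiiidiiiiiii   [F ::= d]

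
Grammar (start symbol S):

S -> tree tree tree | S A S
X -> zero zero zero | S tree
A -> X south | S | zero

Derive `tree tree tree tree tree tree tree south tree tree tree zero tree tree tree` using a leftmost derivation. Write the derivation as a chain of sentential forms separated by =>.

S => S A S => S A S A S => tree tree tree A S A S => tree tree tree X south S A S => tree tree tree S tree south S A S => tree tree tree tree tree tree tree south S A S => tree tree tree tree tree tree tree south tree tree tree A S => tree tree tree tree tree tree tree south tree tree tree zero S => tree tree tree tree tree tree tree south tree tree tree zero tree tree tree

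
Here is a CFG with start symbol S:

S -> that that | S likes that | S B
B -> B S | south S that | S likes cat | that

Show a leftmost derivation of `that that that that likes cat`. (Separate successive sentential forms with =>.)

S => S B   [S -> S B]
S B => that that B   [S -> that that]
that that B => that that S likes cat   [B -> S likes cat]
that that S likes cat => that that that that likes cat   [S -> that that]

S => S B => that that B => that that S likes cat => that that that that likes cat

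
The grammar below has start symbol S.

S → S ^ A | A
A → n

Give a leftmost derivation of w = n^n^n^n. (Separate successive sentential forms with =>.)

S => S^A => S^A^A => S^A^A^A => A^A^A^A => n^A^A^A => n^n^A^A => n^n^n^A => n^n^n^n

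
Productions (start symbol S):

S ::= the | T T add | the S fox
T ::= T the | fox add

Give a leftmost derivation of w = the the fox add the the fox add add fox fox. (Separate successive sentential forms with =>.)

S => the S fox => the the S fox fox => the the T T add fox fox => the the T the T add fox fox => the the T the the T add fox fox => the the fox add the the T add fox fox => the the fox add the the fox add add fox fox

S => the S fox   [S ::= the S fox]
the S fox => the the S fox fox   [S ::= the S fox]
the the S fox fox => the the T T add fox fox   [S ::= T T add]
the the T T add fox fox => the the T the T add fox fox   [T ::= T the]
the the T the T add fox fox => the the T the the T add fox fox   [T ::= T the]
the the T the the T add fox fox => the the fox add the the T add fox fox   [T ::= fox add]
the the fox add the the T add fox fox => the the fox add the the fox add add fox fox   [T ::= fox add]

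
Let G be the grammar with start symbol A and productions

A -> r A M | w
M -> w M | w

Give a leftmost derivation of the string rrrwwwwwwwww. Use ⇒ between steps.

A⇒rAM⇒rrAMM⇒rrrAMMM⇒rrrwMMM⇒rrrwwMM⇒rrrwwwMM⇒rrrwwwwMM⇒rrrwwwwwMM⇒rrrwwwwwwMM⇒rrrwwwwwwwM⇒rrrwwwwwwwwM⇒rrrwwwwwwwww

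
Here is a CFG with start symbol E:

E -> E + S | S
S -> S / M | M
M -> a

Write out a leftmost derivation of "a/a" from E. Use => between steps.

E => S   [E -> S]
S => S/M   [S -> S / M]
S/M => M/M   [S -> M]
M/M => a/M   [M -> a]
a/M => a/a   [M -> a]

E => S => S/M => M/M => a/M => a/a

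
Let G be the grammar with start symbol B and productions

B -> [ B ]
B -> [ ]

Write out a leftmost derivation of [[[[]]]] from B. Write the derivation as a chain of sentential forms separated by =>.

B => [B] => [[B]] => [[[B]]] => [[[[]]]]

B => [B]   [B -> [ B ]]
[B] => [[B]]   [B -> [ B ]]
[[B]] => [[[B]]]   [B -> [ B ]]
[[[B]]] => [[[[]]]]   [B -> [ ]]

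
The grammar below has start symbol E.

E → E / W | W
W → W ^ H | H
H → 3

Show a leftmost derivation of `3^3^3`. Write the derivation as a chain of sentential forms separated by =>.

E => W   [E → W]
W => W^H   [W → W ^ H]
W^H => W^H^H   [W → W ^ H]
W^H^H => H^H^H   [W → H]
H^H^H => 3^H^H   [H → 3]
3^H^H => 3^3^H   [H → 3]
3^3^H => 3^3^3   [H → 3]

E => W => W^H => W^H^H => H^H^H => 3^H^H => 3^3^H => 3^3^3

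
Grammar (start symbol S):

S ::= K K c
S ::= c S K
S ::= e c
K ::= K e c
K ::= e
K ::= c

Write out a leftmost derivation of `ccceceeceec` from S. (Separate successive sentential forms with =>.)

S => cSK => ccSKK => ccKKcKK => cccKcKK => cccecKK => cccecKecK => ccceceecK => ccceceecKec => ccceceeceec

S => cSK   [S ::= c S K]
cSK => ccSKK   [S ::= c S K]
ccSKK => ccKKcKK   [S ::= K K c]
ccKKcKK => cccKcKK   [K ::= c]
cccKcKK => cccecKK   [K ::= e]
cccecKK => cccecKecK   [K ::= K e c]
cccecKecK => ccceceecK   [K ::= e]
ccceceecK => ccceceecKec   [K ::= K e c]
ccceceecKec => ccceceeceec   [K ::= e]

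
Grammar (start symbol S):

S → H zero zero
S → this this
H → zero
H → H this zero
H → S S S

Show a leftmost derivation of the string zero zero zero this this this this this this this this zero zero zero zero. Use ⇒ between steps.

S ⇒ H zero zero ⇒ S S S zero zero ⇒ H zero zero S S zero zero ⇒ zero zero zero S S zero zero ⇒ zero zero zero this this S zero zero ⇒ zero zero zero this this H zero zero zero zero ⇒ zero zero zero this this S S S zero zero zero zero ⇒ zero zero zero this this this this S S zero zero zero zero ⇒ zero zero zero this this this this this this S zero zero zero zero ⇒ zero zero zero this this this this this this this this zero zero zero zero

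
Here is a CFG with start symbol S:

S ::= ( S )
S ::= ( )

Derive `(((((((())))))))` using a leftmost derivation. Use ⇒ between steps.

S ⇒ (S)   [S ::= ( S )]
(S) ⇒ ((S))   [S ::= ( S )]
((S)) ⇒ (((S)))   [S ::= ( S )]
(((S))) ⇒ ((((S))))   [S ::= ( S )]
((((S)))) ⇒ (((((S)))))   [S ::= ( S )]
(((((S))))) ⇒ ((((((S))))))   [S ::= ( S )]
((((((S)))))) ⇒ (((((((S)))))))   [S ::= ( S )]
(((((((S))))))) ⇒ (((((((())))))))   [S ::= ( )]

S ⇒ (S) ⇒ ((S)) ⇒ (((S))) ⇒ ((((S)))) ⇒ (((((S))))) ⇒ ((((((S)))))) ⇒ (((((((S))))))) ⇒ (((((((())))))))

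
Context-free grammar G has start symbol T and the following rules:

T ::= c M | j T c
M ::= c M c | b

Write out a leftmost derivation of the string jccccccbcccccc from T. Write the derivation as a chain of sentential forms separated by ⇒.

T⇒jTc⇒jcMc⇒jccMcc⇒jcccMccc⇒jccccMcccc⇒jcccccMccccc⇒jccccccMcccccc⇒jccccccbcccccc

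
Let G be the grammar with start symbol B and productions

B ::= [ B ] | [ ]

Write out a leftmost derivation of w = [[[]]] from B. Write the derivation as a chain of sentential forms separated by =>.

B => [B] => [[B]] => [[[]]]

B => [B]   [B ::= [ B ]]
[B] => [[B]]   [B ::= [ B ]]
[[B]] => [[[]]]   [B ::= [ ]]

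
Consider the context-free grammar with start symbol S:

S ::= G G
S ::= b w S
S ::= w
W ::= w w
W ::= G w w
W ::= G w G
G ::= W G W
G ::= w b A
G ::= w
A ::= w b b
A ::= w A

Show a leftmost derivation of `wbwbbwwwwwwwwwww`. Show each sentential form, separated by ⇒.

S ⇒ GG ⇒ WGWG ⇒ GwwGWG ⇒ wbAwwGWG ⇒ wbwbbwwGWG ⇒ wbwbbwwWGWWG ⇒ wbwbbwwGwwGWWG ⇒ wbwbbwwwwwGWWG ⇒ wbwbbwwwwwwWWG ⇒ wbwbbwwwwwwwwWG ⇒ wbwbbwwwwwwwwwwG ⇒ wbwbbwwwwwwwwwww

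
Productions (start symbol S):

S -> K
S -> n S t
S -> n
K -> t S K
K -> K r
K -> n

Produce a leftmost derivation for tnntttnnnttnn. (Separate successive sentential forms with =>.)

S => K => tSK => tnStK => tnntK => tnnttSK => tnnttKK => tnntttSKK => tnntttnStKK => tnntttnnSttKK => tnntttnnnttKK => tnntttnnnttnK => tnntttnnnttnn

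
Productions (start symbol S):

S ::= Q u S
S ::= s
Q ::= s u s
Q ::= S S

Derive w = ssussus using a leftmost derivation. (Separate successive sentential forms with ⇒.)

S⇒QuS⇒SSuS⇒QuSSuS⇒SSuSSuS⇒sSuSSuS⇒ssuSSuS⇒ssusSuS⇒ssussuS⇒ssussus

S ⇒ QuS   [S ::= Q u S]
QuS ⇒ SSuS   [Q ::= S S]
SSuS ⇒ QuSSuS   [S ::= Q u S]
QuSSuS ⇒ SSuSSuS   [Q ::= S S]
SSuSSuS ⇒ sSuSSuS   [S ::= s]
sSuSSuS ⇒ ssuSSuS   [S ::= s]
ssuSSuS ⇒ ssusSuS   [S ::= s]
ssusSuS ⇒ ssussuS   [S ::= s]
ssussuS ⇒ ssussus   [S ::= s]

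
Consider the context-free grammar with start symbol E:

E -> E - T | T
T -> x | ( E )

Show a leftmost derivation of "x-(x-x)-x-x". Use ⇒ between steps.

E ⇒ E-T ⇒ E-T-T ⇒ E-T-T-T ⇒ T-T-T-T ⇒ x-T-T-T ⇒ x-(E)-T-T ⇒ x-(E-T)-T-T ⇒ x-(T-T)-T-T ⇒ x-(x-T)-T-T ⇒ x-(x-x)-T-T ⇒ x-(x-x)-x-T ⇒ x-(x-x)-x-x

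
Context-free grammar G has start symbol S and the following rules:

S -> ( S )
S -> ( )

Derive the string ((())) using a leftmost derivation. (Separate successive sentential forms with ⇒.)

S ⇒ (S) ⇒ ((S)) ⇒ ((()))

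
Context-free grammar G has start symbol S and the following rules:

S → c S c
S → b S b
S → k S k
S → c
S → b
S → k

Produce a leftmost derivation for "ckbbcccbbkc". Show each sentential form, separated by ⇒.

S ⇒ cSc   [S → c S c]
cSc ⇒ ckSkc   [S → k S k]
ckSkc ⇒ ckbSbkc   [S → b S b]
ckbSbkc ⇒ ckbbSbbkc   [S → b S b]
ckbbSbbkc ⇒ ckbbcScbbkc   [S → c S c]
ckbbcScbbkc ⇒ ckbbcccbbkc   [S → c]

S ⇒ cSc ⇒ ckSkc ⇒ ckbSbkc ⇒ ckbbSbbkc ⇒ ckbbcScbbkc ⇒ ckbbcccbbkc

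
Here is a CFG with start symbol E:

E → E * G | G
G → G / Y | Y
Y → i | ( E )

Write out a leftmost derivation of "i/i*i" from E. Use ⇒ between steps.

E⇒E*G⇒G*G⇒G/Y*G⇒Y/Y*G⇒i/Y*G⇒i/i*G⇒i/i*Y⇒i/i*i

E ⇒ E*G   [E → E * G]
E*G ⇒ G*G   [E → G]
G*G ⇒ G/Y*G   [G → G / Y]
G/Y*G ⇒ Y/Y*G   [G → Y]
Y/Y*G ⇒ i/Y*G   [Y → i]
i/Y*G ⇒ i/i*G   [Y → i]
i/i*G ⇒ i/i*Y   [G → Y]
i/i*Y ⇒ i/i*i   [Y → i]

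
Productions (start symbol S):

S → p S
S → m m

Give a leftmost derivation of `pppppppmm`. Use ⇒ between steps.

S⇒pS⇒ppS⇒pppS⇒ppppS⇒pppppS⇒ppppppS⇒pppppppS⇒pppppppmm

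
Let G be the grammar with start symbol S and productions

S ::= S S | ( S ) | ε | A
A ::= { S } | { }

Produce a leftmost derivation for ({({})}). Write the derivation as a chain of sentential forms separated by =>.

S => (S)   [S ::= ( S )]
(S) => (SS)   [S ::= S S]
(SS) => (AS)   [S ::= A]
(AS) => ({S}S)   [A ::= { S }]
({S}S) => ({SS}S)   [S ::= S S]
({SS}S) => ({(S)S}S)   [S ::= ( S )]
({(S)S}S) => ({(A)S}S)   [S ::= A]
({(A)S}S) => ({({})S}S)   [A ::= { }]
({({})S}S) => ({({})}S)   [S ::= ε]
({({})}S) => ({({})})   [S ::= ε]

S => (S) => (SS) => (AS) => ({S}S) => ({SS}S) => ({(S)S}S) => ({(A)S}S) => ({({})S}S) => ({({})}S) => ({({})})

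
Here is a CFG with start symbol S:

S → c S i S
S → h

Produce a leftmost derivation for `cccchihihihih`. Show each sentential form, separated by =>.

S => cSiS   [S → c S i S]
cSiS => ccSiSiS   [S → c S i S]
ccSiSiS => cccSiSiSiS   [S → c S i S]
cccSiSiSiS => ccccSiSiSiSiS   [S → c S i S]
ccccSiSiSiSiS => cccchiSiSiSiS   [S → h]
cccchiSiSiSiS => cccchihiSiSiS   [S → h]
cccchihiSiSiS => cccchihihiSiS   [S → h]
cccchihihiSiS => cccchihihihiS   [S → h]
cccchihihihiS => cccchihihihih   [S → h]

S => cSiS => ccSiSiS => cccSiSiSiS => ccccSiSiSiSiS => cccchiSiSiSiS => cccchihiSiSiS => cccchihihiSiS => cccchihihihiS => cccchihihihih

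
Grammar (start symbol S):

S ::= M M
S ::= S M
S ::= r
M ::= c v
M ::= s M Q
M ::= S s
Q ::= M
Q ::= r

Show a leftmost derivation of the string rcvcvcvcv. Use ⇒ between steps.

S ⇒ SM   [S ::= S M]
SM ⇒ SMM   [S ::= S M]
SMM ⇒ SMMM   [S ::= S M]
SMMM ⇒ SMMMM   [S ::= S M]
SMMMM ⇒ rMMMM   [S ::= r]
rMMMM ⇒ rcvMMM   [M ::= c v]
rcvMMM ⇒ rcvcvMM   [M ::= c v]
rcvcvMM ⇒ rcvcvcvM   [M ::= c v]
rcvcvcvM ⇒ rcvcvcvcv   [M ::= c v]

S ⇒ SM ⇒ SMM ⇒ SMMM ⇒ SMMMM ⇒ rMMMM ⇒ rcvMMM ⇒ rcvcvMM ⇒ rcvcvcvM ⇒ rcvcvcvcv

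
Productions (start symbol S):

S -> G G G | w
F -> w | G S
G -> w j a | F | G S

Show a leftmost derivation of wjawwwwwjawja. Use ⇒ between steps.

S ⇒ GGG   [S -> G G G]
GGG ⇒ FGG   [G -> F]
FGG ⇒ GSGG   [F -> G S]
GSGG ⇒ GSSGG   [G -> G S]
GSSGG ⇒ FSSGG   [G -> F]
FSSGG ⇒ GSSSGG   [F -> G S]
GSSSGG ⇒ GSSSSGG   [G -> G S]
GSSSSGG ⇒ wjaSSSSGG   [G -> w j a]
wjaSSSSGG ⇒ wjawSSSGG   [S -> w]
wjawSSSGG ⇒ wjawwSSGG   [S -> w]
wjawwSSGG ⇒ wjawwwSGG   [S -> w]
wjawwwSGG ⇒ wjawwwwGG   [S -> w]
wjawwwwGG ⇒ wjawwwwwjaG   [G -> w j a]
wjawwwwwjaG ⇒ wjawwwwwjawja   [G -> w j a]

S ⇒ GGG ⇒ FGG ⇒ GSGG ⇒ GSSGG ⇒ FSSGG ⇒ GSSSGG ⇒ GSSSSGG ⇒ wjaSSSSGG ⇒ wjawSSSGG ⇒ wjawwSSGG ⇒ wjawwwSGG ⇒ wjawwwwGG ⇒ wjawwwwwjaG ⇒ wjawwwwwjawja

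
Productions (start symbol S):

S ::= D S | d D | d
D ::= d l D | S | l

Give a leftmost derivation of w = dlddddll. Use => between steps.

S => DS => dlDS => dlSS => dldDS => dldSS => dlddS => dldddD => dlddddlD => dlddddll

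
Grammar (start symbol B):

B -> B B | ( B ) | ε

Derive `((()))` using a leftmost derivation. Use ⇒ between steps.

B⇒(B)⇒((B))⇒((BB))⇒(((B)B))⇒((()B))⇒((()))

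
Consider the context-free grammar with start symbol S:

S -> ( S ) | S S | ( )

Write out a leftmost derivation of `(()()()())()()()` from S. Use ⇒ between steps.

S ⇒ SS   [S -> S S]
SS ⇒ SSS   [S -> S S]
SSS ⇒ SSSS   [S -> S S]
SSSS ⇒ (S)SSS   [S -> ( S )]
(S)SSS ⇒ (SS)SSS   [S -> S S]
(SS)SSS ⇒ (SSS)SSS   [S -> S S]
(SSS)SSS ⇒ (SSSS)SSS   [S -> S S]
(SSSS)SSS ⇒ (()SSS)SSS   [S -> ( )]
(()SSS)SSS ⇒ (()()SS)SSS   [S -> ( )]
(()()SS)SSS ⇒ (()()()S)SSS   [S -> ( )]
(()()()S)SSS ⇒ (()()()())SSS   [S -> ( )]
(()()()())SSS ⇒ (()()()())()SS   [S -> ( )]
(()()()())()SS ⇒ (()()()())()()S   [S -> ( )]
(()()()())()()S ⇒ (()()()())()()()   [S -> ( )]

S⇒SS⇒SSS⇒SSSS⇒(S)SSS⇒(SS)SSS⇒(SSS)SSS⇒(SSSS)SSS⇒(()SSS)SSS⇒(()()SS)SSS⇒(()()()S)SSS⇒(()()()())SSS⇒(()()()())()SS⇒(()()()())()()S⇒(()()()())()()()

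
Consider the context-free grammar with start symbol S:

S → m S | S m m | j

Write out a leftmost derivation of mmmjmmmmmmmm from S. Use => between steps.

S => mS   [S → m S]
mS => mSmm   [S → S m m]
mSmm => mmSmm   [S → m S]
mmSmm => mmSmmmm   [S → S m m]
mmSmmmm => mmmSmmmm   [S → m S]
mmmSmmmm => mmmSmmmmmm   [S → S m m]
mmmSmmmmmm => mmmSmmmmmmmm   [S → S m m]
mmmSmmmmmmmm => mmmjmmmmmmmm   [S → j]

S => mS => mSmm => mmSmm => mmSmmmm => mmmSmmmm => mmmSmmmmmm => mmmSmmmmmmmm => mmmjmmmmmmmm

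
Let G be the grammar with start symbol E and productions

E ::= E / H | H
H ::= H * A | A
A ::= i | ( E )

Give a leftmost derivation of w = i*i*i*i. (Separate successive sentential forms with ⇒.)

E ⇒ H ⇒ H*A ⇒ H*A*A ⇒ H*A*A*A ⇒ A*A*A*A ⇒ i*A*A*A ⇒ i*i*A*A ⇒ i*i*i*A ⇒ i*i*i*i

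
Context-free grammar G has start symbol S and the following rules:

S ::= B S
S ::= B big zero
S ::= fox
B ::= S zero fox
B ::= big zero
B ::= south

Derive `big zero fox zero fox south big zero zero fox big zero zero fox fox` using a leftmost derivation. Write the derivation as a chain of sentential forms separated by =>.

S => B S => big zero S => big zero B S => big zero S zero fox S => big zero B big zero zero fox S => big zero S zero fox big zero zero fox S => big zero B S zero fox big zero zero fox S => big zero S zero fox S zero fox big zero zero fox S => big zero fox zero fox S zero fox big zero zero fox S => big zero fox zero fox B big zero zero fox big zero zero fox S => big zero fox zero fox south big zero zero fox big zero zero fox S => big zero fox zero fox south big zero zero fox big zero zero fox fox

S => B S   [S ::= B S]
B S => big zero S   [B ::= big zero]
big zero S => big zero B S   [S ::= B S]
big zero B S => big zero S zero fox S   [B ::= S zero fox]
big zero S zero fox S => big zero B big zero zero fox S   [S ::= B big zero]
big zero B big zero zero fox S => big zero S zero fox big zero zero fox S   [B ::= S zero fox]
big zero S zero fox big zero zero fox S => big zero B S zero fox big zero zero fox S   [S ::= B S]
big zero B S zero fox big zero zero fox S => big zero S zero fox S zero fox big zero zero fox S   [B ::= S zero fox]
big zero S zero fox S zero fox big zero zero fox S => big zero fox zero fox S zero fox big zero zero fox S   [S ::= fox]
big zero fox zero fox S zero fox big zero zero fox S => big zero fox zero fox B big zero zero fox big zero zero fox S   [S ::= B big zero]
big zero fox zero fox B big zero zero fox big zero zero fox S => big zero fox zero fox south big zero zero fox big zero zero fox S   [B ::= south]
big zero fox zero fox south big zero zero fox big zero zero fox S => big zero fox zero fox south big zero zero fox big zero zero fox fox   [S ::= fox]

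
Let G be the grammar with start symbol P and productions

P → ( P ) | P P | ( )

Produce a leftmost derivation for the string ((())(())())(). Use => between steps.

P => PP => (P)P => (PP)P => ((P)P)P => ((())P)P => ((())PP)P => ((())(P)P)P => ((())(())P)P => ((())(())())P => ((())(())())()

P => PP   [P → P P]
PP => (P)P   [P → ( P )]
(P)P => (PP)P   [P → P P]
(PP)P => ((P)P)P   [P → ( P )]
((P)P)P => ((())P)P   [P → ( )]
((())P)P => ((())PP)P   [P → P P]
((())PP)P => ((())(P)P)P   [P → ( P )]
((())(P)P)P => ((())(())P)P   [P → ( )]
((())(())P)P => ((())(())())P   [P → ( )]
((())(())())P => ((())(())())()   [P → ( )]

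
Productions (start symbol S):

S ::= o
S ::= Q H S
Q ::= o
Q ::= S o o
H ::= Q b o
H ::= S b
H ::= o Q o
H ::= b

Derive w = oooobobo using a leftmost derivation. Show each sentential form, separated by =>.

S => QHS   [S ::= Q H S]
QHS => SooHS   [Q ::= S o o]
SooHS => oooHS   [S ::= o]
oooHS => oooSbS   [H ::= S b]
oooSbS => oooQHSbS   [S ::= Q H S]
oooQHSbS => ooooHSbS   [Q ::= o]
ooooHSbS => oooobSbS   [H ::= b]
oooobSbS => oooobobS   [S ::= o]
oooobobS => oooobobo   [S ::= o]

S => QHS => SooHS => oooHS => oooSbS => oooQHSbS => ooooHSbS => oooobSbS => oooobobS => oooobobo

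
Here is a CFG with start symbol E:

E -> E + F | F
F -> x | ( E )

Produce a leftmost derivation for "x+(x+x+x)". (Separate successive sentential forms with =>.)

E => E+F   [E -> E + F]
E+F => F+F   [E -> F]
F+F => x+F   [F -> x]
x+F => x+(E)   [F -> ( E )]
x+(E) => x+(E+F)   [E -> E + F]
x+(E+F) => x+(E+F+F)   [E -> E + F]
x+(E+F+F) => x+(F+F+F)   [E -> F]
x+(F+F+F) => x+(x+F+F)   [F -> x]
x+(x+F+F) => x+(x+x+F)   [F -> x]
x+(x+x+F) => x+(x+x+x)   [F -> x]

E => E+F => F+F => x+F => x+(E) => x+(E+F) => x+(E+F+F) => x+(F+F+F) => x+(x+F+F) => x+(x+x+F) => x+(x+x+x)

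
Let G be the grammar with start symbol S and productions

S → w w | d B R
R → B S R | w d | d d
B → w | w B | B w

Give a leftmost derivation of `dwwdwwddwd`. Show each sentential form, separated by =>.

S => dBR   [S → d B R]
dBR => dwR   [B → w]
dwR => dwBSR   [R → B S R]
dwBSR => dwwSR   [B → w]
dwwSR => dwwdBRR   [S → d B R]
dwwdBRR => dwwdBwRR   [B → B w]
dwwdBwRR => dwwdwwRR   [B → w]
dwwdwwRR => dwwdwwddR   [R → d d]
dwwdwwddR => dwwdwwddwd   [R → w d]

S => dBR => dwR => dwBSR => dwwSR => dwwdBRR => dwwdBwRR => dwwdwwRR => dwwdwwddR => dwwdwwddwd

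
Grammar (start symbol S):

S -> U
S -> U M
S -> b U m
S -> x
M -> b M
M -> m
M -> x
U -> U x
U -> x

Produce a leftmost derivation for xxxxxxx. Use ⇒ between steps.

S⇒UM⇒UxM⇒UxxM⇒UxxxM⇒UxxxxM⇒UxxxxxM⇒xxxxxxM⇒xxxxxxx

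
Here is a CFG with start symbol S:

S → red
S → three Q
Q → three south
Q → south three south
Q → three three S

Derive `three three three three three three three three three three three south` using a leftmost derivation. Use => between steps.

S => three Q   [S → three Q]
three Q => three three three S   [Q → three three S]
three three three S => three three three three Q   [S → three Q]
three three three three Q => three three three three three three S   [Q → three three S]
three three three three three three S => three three three three three three three Q   [S → three Q]
three three three three three three three Q => three three three three three three three three three S   [Q → three three S]
three three three three three three three three three S => three three three three three three three three three three Q   [S → three Q]
three three three three three three three three three three Q => three three three three three three three three three three three south   [Q → three south]

S => three Q => three three three S => three three three three Q => three three three three three three S => three three three three three three three Q => three three three three three three three three three S => three three three three three three three three three three Q => three three three three three three three three three three three south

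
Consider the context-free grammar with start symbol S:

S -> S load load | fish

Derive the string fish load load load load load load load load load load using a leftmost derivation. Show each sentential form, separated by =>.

S => S load load => S load load load load => S load load load load load load => S load load load load load load load load => S load load load load load load load load load load => fish load load load load load load load load load load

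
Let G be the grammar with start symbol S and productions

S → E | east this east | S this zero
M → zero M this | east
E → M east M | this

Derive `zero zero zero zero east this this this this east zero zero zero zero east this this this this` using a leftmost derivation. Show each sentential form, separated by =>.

S => E => M east M => zero M this east M => zero zero M this this east M => zero zero zero M this this this east M => zero zero zero zero M this this this this east M => zero zero zero zero east this this this this east M => zero zero zero zero east this this this this east zero M this => zero zero zero zero east this this this this east zero zero M this this => zero zero zero zero east this this this this east zero zero zero M this this this => zero zero zero zero east this this this this east zero zero zero zero M this this this this => zero zero zero zero east this this this this east zero zero zero zero east this this this this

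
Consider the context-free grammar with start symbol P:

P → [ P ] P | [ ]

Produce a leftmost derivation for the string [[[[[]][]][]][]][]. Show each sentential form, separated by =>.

P => [P]P   [P → [ P ] P]
[P]P => [[P]P]P   [P → [ P ] P]
[[P]P]P => [[[P]P]P]P   [P → [ P ] P]
[[[P]P]P]P => [[[[P]P]P]P]P   [P → [ P ] P]
[[[[P]P]P]P]P => [[[[[]]P]P]P]P   [P → [ ]]
[[[[[]]P]P]P]P => [[[[[]][]]P]P]P   [P → [ ]]
[[[[[]][]]P]P]P => [[[[[]][]][]]P]P   [P → [ ]]
[[[[[]][]][]]P]P => [[[[[]][]][]][]]P   [P → [ ]]
[[[[[]][]][]][]]P => [[[[[]][]][]][]][]   [P → [ ]]

P => [P]P => [[P]P]P => [[[P]P]P]P => [[[[P]P]P]P]P => [[[[[]]P]P]P]P => [[[[[]][]]P]P]P => [[[[[]][]][]]P]P => [[[[[]][]][]][]]P => [[[[[]][]][]][]][]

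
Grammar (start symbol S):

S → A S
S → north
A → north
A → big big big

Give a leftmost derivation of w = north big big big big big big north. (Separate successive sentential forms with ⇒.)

S ⇒ A S ⇒ north S ⇒ north A S ⇒ north big big big S ⇒ north big big big A S ⇒ north big big big big big big S ⇒ north big big big big big big north

S ⇒ A S   [S → A S]
A S ⇒ north S   [A → north]
north S ⇒ north A S   [S → A S]
north A S ⇒ north big big big S   [A → big big big]
north big big big S ⇒ north big big big A S   [S → A S]
north big big big A S ⇒ north big big big big big big S   [A → big big big]
north big big big big big big S ⇒ north big big big big big big north   [S → north]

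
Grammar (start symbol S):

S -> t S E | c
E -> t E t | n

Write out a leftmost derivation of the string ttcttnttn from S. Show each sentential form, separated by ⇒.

S ⇒ tSE ⇒ ttSEE ⇒ ttcEE ⇒ ttctEtE ⇒ ttcttEttE ⇒ ttcttnttE ⇒ ttcttnttn

S ⇒ tSE   [S -> t S E]
tSE ⇒ ttSEE   [S -> t S E]
ttSEE ⇒ ttcEE   [S -> c]
ttcEE ⇒ ttctEtE   [E -> t E t]
ttctEtE ⇒ ttcttEttE   [E -> t E t]
ttcttEttE ⇒ ttcttnttE   [E -> n]
ttcttnttE ⇒ ttcttnttn   [E -> n]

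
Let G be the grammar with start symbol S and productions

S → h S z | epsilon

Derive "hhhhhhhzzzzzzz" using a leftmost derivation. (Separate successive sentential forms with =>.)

S=>hSz=>hhSzz=>hhhSzzz=>hhhhSzzzz=>hhhhhSzzzzz=>hhhhhhSzzzzzz=>hhhhhhhSzzzzzzz=>hhhhhhhzzzzzzz

S => hSz   [S → h S z]
hSz => hhSzz   [S → h S z]
hhSzz => hhhSzzz   [S → h S z]
hhhSzzz => hhhhSzzzz   [S → h S z]
hhhhSzzzz => hhhhhSzzzzz   [S → h S z]
hhhhhSzzzzz => hhhhhhSzzzzzz   [S → h S z]
hhhhhhSzzzzzz => hhhhhhhSzzzzzzz   [S → h S z]
hhhhhhhSzzzzzzz => hhhhhhhzzzzzzz   [S → epsilon]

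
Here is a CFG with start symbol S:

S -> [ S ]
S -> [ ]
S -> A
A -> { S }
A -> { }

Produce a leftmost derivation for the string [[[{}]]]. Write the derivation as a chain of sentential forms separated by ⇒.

S ⇒ [S]   [S -> [ S ]]
[S] ⇒ [[S]]   [S -> [ S ]]
[[S]] ⇒ [[[S]]]   [S -> [ S ]]
[[[S]]] ⇒ [[[A]]]   [S -> A]
[[[A]]] ⇒ [[[{}]]]   [A -> { }]

S⇒[S]⇒[[S]]⇒[[[S]]]⇒[[[A]]]⇒[[[{}]]]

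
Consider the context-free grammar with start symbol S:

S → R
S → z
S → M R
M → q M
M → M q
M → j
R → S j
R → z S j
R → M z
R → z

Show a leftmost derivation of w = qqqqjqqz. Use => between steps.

S=>MR=>MqR=>qMqR=>qqMqR=>qqMqqR=>qqqMqqR=>qqqqMqqR=>qqqqjqqR=>qqqqjqqz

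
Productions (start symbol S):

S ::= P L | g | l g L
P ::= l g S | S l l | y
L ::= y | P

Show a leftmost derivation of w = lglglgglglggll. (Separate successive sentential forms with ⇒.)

S ⇒ PL ⇒ lgSL ⇒ lglgLL ⇒ lglgPL ⇒ lglglgSL ⇒ lglglggL ⇒ lglglggP ⇒ lglglggSll ⇒ lglglgglgLll ⇒ lglglgglgPll ⇒ lglglgglglgSll ⇒ lglglgglglggll

S ⇒ PL   [S ::= P L]
PL ⇒ lgSL   [P ::= l g S]
lgSL ⇒ lglgLL   [S ::= l g L]
lglgLL ⇒ lglgPL   [L ::= P]
lglgPL ⇒ lglglgSL   [P ::= l g S]
lglglgSL ⇒ lglglggL   [S ::= g]
lglglggL ⇒ lglglggP   [L ::= P]
lglglggP ⇒ lglglggSll   [P ::= S l l]
lglglggSll ⇒ lglglgglgLll   [S ::= l g L]
lglglgglgLll ⇒ lglglgglgPll   [L ::= P]
lglglgglgPll ⇒ lglglgglglgSll   [P ::= l g S]
lglglgglglgSll ⇒ lglglgglglggll   [S ::= g]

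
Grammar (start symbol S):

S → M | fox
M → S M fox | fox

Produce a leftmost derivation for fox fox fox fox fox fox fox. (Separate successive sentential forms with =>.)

S => M   [S → M]
M => S M fox   [M → S M fox]
S M fox => M M fox   [S → M]
M M fox => fox M fox   [M → fox]
fox M fox => fox S M fox fox   [M → S M fox]
fox S M fox fox => fox M M fox fox   [S → M]
fox M M fox fox => fox S M fox M fox fox   [M → S M fox]
fox S M fox M fox fox => fox fox M fox M fox fox   [S → fox]
fox fox M fox M fox fox => fox fox fox fox M fox fox   [M → fox]
fox fox fox fox M fox fox => fox fox fox fox fox fox fox   [M → fox]

S => M => S M fox => M M fox => fox M fox => fox S M fox fox => fox M M fox fox => fox S M fox M fox fox => fox fox M fox M fox fox => fox fox fox fox M fox fox => fox fox fox fox fox fox fox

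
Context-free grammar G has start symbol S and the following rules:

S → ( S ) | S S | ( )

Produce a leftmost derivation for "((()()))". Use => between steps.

S => (S) => ((S)) => ((SS)) => ((()S)) => ((()()))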